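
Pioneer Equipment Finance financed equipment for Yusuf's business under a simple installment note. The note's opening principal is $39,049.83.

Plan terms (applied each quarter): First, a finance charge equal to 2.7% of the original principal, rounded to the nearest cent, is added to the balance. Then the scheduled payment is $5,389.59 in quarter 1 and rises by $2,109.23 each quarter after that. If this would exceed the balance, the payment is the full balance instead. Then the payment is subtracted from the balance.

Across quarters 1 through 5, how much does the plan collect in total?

$44,321.58

Quarter 1: $39,049.83 +$1,054.35 interest = $40,104.18; pay $5,389.59 → $34,714.59
Quarter 2: $34,714.59 +$1,054.35 interest = $35,768.94; pay $7,498.82 → $28,270.12
Quarter 3: $28,270.12 +$1,054.35 interest = $29,324.47; pay $9,608.05 → $19,716.42
Quarter 4: $19,716.42 +$1,054.35 interest = $20,770.77; pay $11,717.28 → $9,053.49
Quarter 5: $9,053.49 +$1,054.35 interest = $10,107.84; pay $10,107.84 → $0.00
Total paid: $44,321.58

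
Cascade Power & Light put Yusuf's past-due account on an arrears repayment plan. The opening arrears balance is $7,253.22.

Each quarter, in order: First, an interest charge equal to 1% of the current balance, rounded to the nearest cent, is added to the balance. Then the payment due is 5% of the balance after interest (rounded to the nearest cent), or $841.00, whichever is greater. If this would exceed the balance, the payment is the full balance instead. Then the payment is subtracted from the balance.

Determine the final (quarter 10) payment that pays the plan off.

$54.36

Quarter 1: $7,253.22 +$72.53 interest = $7,325.75; pay $841.00 → $6,484.75
Quarter 2: $6,484.75 +$64.85 interest = $6,549.60; pay $841.00 → $5,708.60
Quarter 3: $5,708.60 +$57.09 interest = $5,765.69; pay $841.00 → $4,924.69
Quarter 4: $4,924.69 +$49.25 interest = $4,973.94; pay $841.00 → $4,132.94
Quarter 5: $4,132.94 +$41.33 interest = $4,174.27; pay $841.00 → $3,333.27
Quarter 6: $3,333.27 +$33.33 interest = $3,366.60; pay $841.00 → $2,525.60
Quarter 7: $2,525.60 +$25.26 interest = $2,550.86; pay $841.00 → $1,709.86
Quarter 8: $1,709.86 +$17.10 interest = $1,726.96; pay $841.00 → $885.96
Quarter 9: $885.96 +$8.86 interest = $894.82; pay $841.00 → $53.82
Quarter 10: $53.82 +$0.54 interest = $54.36; pay $54.36 → $0.00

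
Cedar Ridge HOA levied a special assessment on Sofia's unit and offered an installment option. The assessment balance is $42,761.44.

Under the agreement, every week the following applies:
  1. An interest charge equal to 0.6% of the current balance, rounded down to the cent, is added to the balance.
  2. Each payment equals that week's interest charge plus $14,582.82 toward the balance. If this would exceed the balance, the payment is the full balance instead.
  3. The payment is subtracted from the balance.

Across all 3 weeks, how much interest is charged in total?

# | Opening | Interest | Payment | End bal
1 | $42,761.44 | $256.56 | $14,839.38 | $28,178.62
2 | $28,178.62 | $169.07 | $14,751.89 | $13,595.80
3 | $13,595.80 | $81.57 | $13,677.37 | $0.00
Total interest: $256.56 + $169.07 + $81.57 = $507.20

$507.20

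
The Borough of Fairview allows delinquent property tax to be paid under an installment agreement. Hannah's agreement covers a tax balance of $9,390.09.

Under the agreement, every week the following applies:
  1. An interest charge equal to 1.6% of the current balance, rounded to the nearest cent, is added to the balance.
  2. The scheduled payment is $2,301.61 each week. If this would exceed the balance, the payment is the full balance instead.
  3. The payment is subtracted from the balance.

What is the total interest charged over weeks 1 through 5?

$401.43

Week 1: $9,390.09 +$150.24 interest = $9,540.33; pay $2,301.61 → $7,238.72
Week 2: $7,238.72 +$115.82 interest = $7,354.54; pay $2,301.61 → $5,052.93
Week 3: $5,052.93 +$80.85 interest = $5,133.78; pay $2,301.61 → $2,832.17
Week 4: $2,832.17 +$45.31 interest = $2,877.48; pay $2,301.61 → $575.87
Week 5: $575.87 +$9.21 interest = $585.08; pay $585.08 → $0.00
Total interest: $150.24 + $115.82 + $80.85 + $45.31 + $9.21 = $401.43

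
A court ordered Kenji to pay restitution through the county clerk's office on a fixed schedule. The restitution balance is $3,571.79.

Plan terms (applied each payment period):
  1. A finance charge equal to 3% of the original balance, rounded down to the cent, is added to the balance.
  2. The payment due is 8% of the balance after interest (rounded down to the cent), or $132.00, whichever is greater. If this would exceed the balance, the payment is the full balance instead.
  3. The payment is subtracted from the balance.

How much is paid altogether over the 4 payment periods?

Payment period 1: opening $3,571.79; interest $107.15 → $3,678.94; payment $294.31; balance $3,384.63
Payment period 2: opening $3,384.63; interest $107.15 → $3,491.78; payment $279.34; balance $3,212.44
Payment period 3: opening $3,212.44; interest $107.15 → $3,319.59; payment $265.56; balance $3,054.03
Payment period 4: opening $3,054.03; interest $107.15 → $3,161.18; payment $252.89; balance $2,908.29
Total paid: $1,092.10

$1,092.10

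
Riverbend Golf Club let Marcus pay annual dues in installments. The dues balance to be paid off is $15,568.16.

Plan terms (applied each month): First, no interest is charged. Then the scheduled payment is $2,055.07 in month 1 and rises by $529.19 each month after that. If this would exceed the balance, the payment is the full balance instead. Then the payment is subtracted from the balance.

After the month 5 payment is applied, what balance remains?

Month 1: $15,568.16 − $2,055.07 → $13,513.09
Month 2: $13,513.09 − $2,584.26 → $10,928.83
Month 3: $10,928.83 − $3,113.45 → $7,815.38
Month 4: $7,815.38 − $3,642.64 → $4,172.74
Month 5: $4,172.74 − $4,171.83 → $0.91

$0.91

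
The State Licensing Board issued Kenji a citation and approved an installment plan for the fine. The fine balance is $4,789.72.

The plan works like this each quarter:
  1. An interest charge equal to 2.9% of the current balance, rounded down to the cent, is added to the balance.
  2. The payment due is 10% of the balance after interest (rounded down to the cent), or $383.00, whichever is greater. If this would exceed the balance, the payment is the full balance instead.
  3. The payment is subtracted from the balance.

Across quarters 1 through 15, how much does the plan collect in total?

Quarter 1: opening $4,789.72; interest $138.90 → $4,928.62; payment $492.86; balance $4,435.76
Quarter 2: opening $4,435.76; interest $128.63 → $4,564.39; payment $456.43; balance $4,107.96
Quarter 3: opening $4,107.96; interest $119.13 → $4,227.09; payment $422.70; balance $3,804.39
Quarter 4: opening $3,804.39; interest $110.32 → $3,914.71; payment $391.47; balance $3,523.24
Quarter 5: opening $3,523.24; interest $102.17 → $3,625.41; payment $383.00; balance $3,242.41
Quarter 6: opening $3,242.41; interest $94.02 → $3,336.43; payment $383.00; balance $2,953.43
Quarter 7: opening $2,953.43; interest $85.64 → $3,039.07; payment $383.00; balance $2,656.07
Quarter 8: opening $2,656.07; interest $77.02 → $2,733.09; payment $383.00; balance $2,350.09
Quarter 9: opening $2,350.09; interest $68.15 → $2,418.24; payment $383.00; balance $2,035.24
Quarter 10: opening $2,035.24; interest $59.02 → $2,094.26; payment $383.00; balance $1,711.26
Quarter 11: opening $1,711.26; interest $49.62 → $1,760.88; payment $383.00; balance $1,377.88
Quarter 12: opening $1,377.88; interest $39.95 → $1,417.83; payment $383.00; balance $1,034.83
Quarter 13: opening $1,034.83; interest $30.01 → $1,064.84; payment $383.00; balance $681.84
Quarter 14: opening $681.84; interest $19.77 → $701.61; payment $383.00; balance $318.61
Quarter 15: opening $318.61; interest $9.23 → $327.84; payment $327.84; balance $0.00
Total paid: $5,921.30

$5,921.30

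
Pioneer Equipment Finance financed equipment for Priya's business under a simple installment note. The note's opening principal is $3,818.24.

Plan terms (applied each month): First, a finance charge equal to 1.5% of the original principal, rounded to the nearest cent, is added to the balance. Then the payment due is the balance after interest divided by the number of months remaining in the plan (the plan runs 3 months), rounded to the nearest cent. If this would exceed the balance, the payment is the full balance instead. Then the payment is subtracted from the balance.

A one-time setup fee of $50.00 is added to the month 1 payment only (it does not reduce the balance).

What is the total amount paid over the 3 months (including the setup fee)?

# | Opening | Interest | Payment | Fee | End bal
1 | $3,818.24 | $57.27 | $1,291.84 | $50.00 | $2,583.67
2 | $2,583.67 | $57.27 | $1,320.47 | — | $1,320.47
3 | $1,320.47 | $57.27 | $1,377.74 | — | $0.00
Total paid: $4,040.05

$4,040.05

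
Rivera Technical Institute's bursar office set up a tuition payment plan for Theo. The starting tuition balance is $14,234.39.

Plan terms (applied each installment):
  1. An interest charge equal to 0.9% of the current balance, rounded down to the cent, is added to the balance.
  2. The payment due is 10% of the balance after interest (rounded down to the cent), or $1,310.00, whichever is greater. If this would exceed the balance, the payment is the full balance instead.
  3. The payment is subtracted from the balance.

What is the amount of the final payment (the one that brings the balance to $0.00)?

$498.79

Installment 1: opening $14,234.39; interest $128.10 → $14,362.49; payment $1,436.24; balance $12,926.25
Installment 2: opening $12,926.25; interest $116.33 → $13,042.58; payment $1,310.00; balance $11,732.58
Installment 3: opening $11,732.58; interest $105.59 → $11,838.17; payment $1,310.00; balance $10,528.17
Installment 4: opening $10,528.17; interest $94.75 → $10,622.92; payment $1,310.00; balance $9,312.92
Installment 5: opening $9,312.92; interest $83.81 → $9,396.73; payment $1,310.00; balance $8,086.73
Installment 6: opening $8,086.73; interest $72.78 → $8,159.51; payment $1,310.00; balance $6,849.51
Installment 7: opening $6,849.51; interest $61.64 → $6,911.15; payment $1,310.00; balance $5,601.15
Installment 8: opening $5,601.15; interest $50.41 → $5,651.56; payment $1,310.00; balance $4,341.56
Installment 9: opening $4,341.56; interest $39.07 → $4,380.63; payment $1,310.00; balance $3,070.63
Installment 10: opening $3,070.63; interest $27.63 → $3,098.26; payment $1,310.00; balance $1,788.26
Installment 11: opening $1,788.26; interest $16.09 → $1,804.35; payment $1,310.00; balance $494.35
Installment 12: opening $494.35; interest $4.44 → $498.79; payment $498.79; balance $0.00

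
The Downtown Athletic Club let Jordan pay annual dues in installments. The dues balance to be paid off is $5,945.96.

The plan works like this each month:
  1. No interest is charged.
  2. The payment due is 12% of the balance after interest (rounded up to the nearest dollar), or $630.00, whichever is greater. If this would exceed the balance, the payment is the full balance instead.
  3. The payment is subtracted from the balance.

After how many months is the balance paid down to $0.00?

10

Month 1: $5,945.96 − $714.00 → $5,231.96
Month 2: $5,231.96 − $630.00 → $4,601.96
Month 3: $4,601.96 − $630.00 → $3,971.96
Month 4: $3,971.96 − $630.00 → $3,341.96
Month 5: $3,341.96 − $630.00 → $2,711.96
Month 6: $2,711.96 − $630.00 → $2,081.96
Month 7: $2,081.96 − $630.00 → $1,451.96
Month 8: $1,451.96 − $630.00 → $821.96
Month 9: $821.96 − $630.00 → $191.96
Month 10: $191.96 − $191.96 → $0.00
Balance reaches $0.00 in month 10.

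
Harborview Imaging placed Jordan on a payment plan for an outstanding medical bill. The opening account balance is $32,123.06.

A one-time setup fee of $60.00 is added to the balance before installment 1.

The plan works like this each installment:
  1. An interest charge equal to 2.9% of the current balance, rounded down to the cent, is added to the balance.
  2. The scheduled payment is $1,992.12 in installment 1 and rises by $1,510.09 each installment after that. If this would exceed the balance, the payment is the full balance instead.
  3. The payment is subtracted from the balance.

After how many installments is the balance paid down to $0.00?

7

# | Opening | Interest | Payment | End bal
1 | $32,183.06 | $933.30 | $1,992.12 | $31,124.24
2 | $31,124.24 | $902.60 | $3,502.21 | $28,524.63
3 | $28,524.63 | $827.21 | $5,012.30 | $24,339.54
4 | $24,339.54 | $705.84 | $6,522.39 | $18,522.99
5 | $18,522.99 | $537.16 | $8,032.48 | $11,027.67
6 | $11,027.67 | $319.80 | $9,542.57 | $1,804.90
7 | $1,804.90 | $52.34 | $1,857.24 | $0.00
Balance reaches $0.00 in installment 7.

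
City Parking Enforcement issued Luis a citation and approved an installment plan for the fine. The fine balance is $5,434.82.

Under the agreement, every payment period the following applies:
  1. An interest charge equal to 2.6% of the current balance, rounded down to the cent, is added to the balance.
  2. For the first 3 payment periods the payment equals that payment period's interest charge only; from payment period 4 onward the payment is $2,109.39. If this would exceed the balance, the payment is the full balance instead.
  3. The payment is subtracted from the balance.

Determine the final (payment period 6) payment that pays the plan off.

$1,485.10

Payment period 1: $5,434.82 +$141.30 interest = $5,576.12; pay $141.30 → $5,434.82
Payment period 2: $5,434.82 +$141.30 interest = $5,576.12; pay $141.30 → $5,434.82
Payment period 3: $5,434.82 +$141.30 interest = $5,576.12; pay $141.30 → $5,434.82
Payment period 4: $5,434.82 +$141.30 interest = $5,576.12; pay $2,109.39 → $3,466.73
Payment period 5: $3,466.73 +$90.13 interest = $3,556.86; pay $2,109.39 → $1,447.47
Payment period 6: $1,447.47 +$37.63 interest = $1,485.10; pay $1,485.10 → $0.00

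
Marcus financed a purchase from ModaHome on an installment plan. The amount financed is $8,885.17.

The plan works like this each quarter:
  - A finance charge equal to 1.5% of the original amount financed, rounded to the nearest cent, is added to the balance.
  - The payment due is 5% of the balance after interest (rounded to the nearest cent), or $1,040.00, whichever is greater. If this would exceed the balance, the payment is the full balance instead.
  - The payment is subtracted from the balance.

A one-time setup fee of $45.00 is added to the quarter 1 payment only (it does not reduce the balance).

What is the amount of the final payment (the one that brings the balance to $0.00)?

Quarter 1: $8,885.17 +$133.28 interest = $9,018.45; pay $1,040.00 (+ $45.00 fee) → $7,978.45
Quarter 2: $7,978.45 +$133.28 interest = $8,111.73; pay $1,040.00 → $7,071.73
Quarter 3: $7,071.73 +$133.28 interest = $7,205.01; pay $1,040.00 → $6,165.01
Quarter 4: $6,165.01 +$133.28 interest = $6,298.29; pay $1,040.00 → $5,258.29
Quarter 5: $5,258.29 +$133.28 interest = $5,391.57; pay $1,040.00 → $4,351.57
Quarter 6: $4,351.57 +$133.28 interest = $4,484.85; pay $1,040.00 → $3,444.85
Quarter 7: $3,444.85 +$133.28 interest = $3,578.13; pay $1,040.00 → $2,538.13
Quarter 8: $2,538.13 +$133.28 interest = $2,671.41; pay $1,040.00 → $1,631.41
Quarter 9: $1,631.41 +$133.28 interest = $1,764.69; pay $1,040.00 → $724.69
Quarter 10: $724.69 +$133.28 interest = $857.97; pay $857.97 → $0.00

$857.97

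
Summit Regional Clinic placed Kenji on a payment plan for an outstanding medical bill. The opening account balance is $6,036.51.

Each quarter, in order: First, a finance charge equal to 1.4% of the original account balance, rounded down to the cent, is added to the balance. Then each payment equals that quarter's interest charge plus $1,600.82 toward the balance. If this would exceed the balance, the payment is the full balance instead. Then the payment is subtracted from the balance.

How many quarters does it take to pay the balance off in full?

4

# | Opening | Interest | Payment | End bal
1 | $6,036.51 | $84.51 | $1,685.33 | $4,435.69
2 | $4,435.69 | $84.51 | $1,685.33 | $2,834.87
3 | $2,834.87 | $84.51 | $1,685.33 | $1,234.05
4 | $1,234.05 | $84.51 | $1,318.56 | $0.00
Balance reaches $0.00 in quarter 4.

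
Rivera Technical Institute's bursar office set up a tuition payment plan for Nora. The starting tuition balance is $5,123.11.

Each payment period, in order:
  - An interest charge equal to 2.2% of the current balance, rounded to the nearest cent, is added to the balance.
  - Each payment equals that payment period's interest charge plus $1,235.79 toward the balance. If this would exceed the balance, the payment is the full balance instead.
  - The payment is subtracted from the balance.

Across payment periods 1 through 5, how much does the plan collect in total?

Payment period 1: $5,123.11 +$112.71 interest = $5,235.82; pay $1,348.50 → $3,887.32
Payment period 2: $3,887.32 +$85.52 interest = $3,972.84; pay $1,321.31 → $2,651.53
Payment period 3: $2,651.53 +$58.33 interest = $2,709.86; pay $1,294.12 → $1,415.74
Payment period 4: $1,415.74 +$31.15 interest = $1,446.89; pay $1,266.94 → $179.95
Payment period 5: $179.95 +$3.96 interest = $183.91; pay $183.91 → $0.00
Total paid: $5,414.78

$5,414.78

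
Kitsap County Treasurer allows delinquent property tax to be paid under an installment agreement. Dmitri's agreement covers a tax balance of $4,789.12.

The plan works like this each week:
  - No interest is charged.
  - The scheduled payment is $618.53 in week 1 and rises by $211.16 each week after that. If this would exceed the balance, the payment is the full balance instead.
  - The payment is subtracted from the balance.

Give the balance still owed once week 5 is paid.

$0.00

Week 1: $4,789.12 − $618.53 → $4,170.59
Week 2: $4,170.59 − $829.69 → $3,340.90
Week 3: $3,340.90 − $1,040.85 → $2,300.05
Week 4: $2,300.05 − $1,252.01 → $1,048.04
Week 5: $1,048.04 − $1,048.04 → $0.00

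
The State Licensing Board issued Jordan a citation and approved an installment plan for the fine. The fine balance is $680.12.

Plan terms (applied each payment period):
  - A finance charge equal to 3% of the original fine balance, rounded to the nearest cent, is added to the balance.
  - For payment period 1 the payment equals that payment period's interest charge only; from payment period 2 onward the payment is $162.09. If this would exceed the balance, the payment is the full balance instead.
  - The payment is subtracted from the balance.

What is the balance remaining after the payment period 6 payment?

$0.00

# | Opening | Interest | Payment | End bal
1 | $680.12 | $20.40 | $20.40 | $680.12
2 | $680.12 | $20.40 | $162.09 | $538.43
3 | $538.43 | $20.40 | $162.09 | $396.74
4 | $396.74 | $20.40 | $162.09 | $255.05
5 | $255.05 | $20.40 | $162.09 | $113.36
6 | $113.36 | $20.40 | $133.76 | $0.00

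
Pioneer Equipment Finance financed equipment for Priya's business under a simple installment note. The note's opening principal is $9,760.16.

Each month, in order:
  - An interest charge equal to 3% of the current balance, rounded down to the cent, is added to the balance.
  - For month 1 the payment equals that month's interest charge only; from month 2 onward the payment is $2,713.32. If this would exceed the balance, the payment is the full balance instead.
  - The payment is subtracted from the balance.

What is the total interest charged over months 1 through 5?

$1,019.52

Month 1: opening $9,760.16; interest $292.80 → $10,052.96; payment $292.80; balance $9,760.16
Month 2: opening $9,760.16; interest $292.80 → $10,052.96; payment $2,713.32; balance $7,339.64
Month 3: opening $7,339.64; interest $220.18 → $7,559.82; payment $2,713.32; balance $4,846.50
Month 4: opening $4,846.50; interest $145.39 → $4,991.89; payment $2,713.32; balance $2,278.57
Month 5: opening $2,278.57; interest $68.35 → $2,346.92; payment $2,346.92; balance $0.00
Total interest: $292.80 + $292.80 + $220.18 + $145.39 + $68.35 = $1,019.52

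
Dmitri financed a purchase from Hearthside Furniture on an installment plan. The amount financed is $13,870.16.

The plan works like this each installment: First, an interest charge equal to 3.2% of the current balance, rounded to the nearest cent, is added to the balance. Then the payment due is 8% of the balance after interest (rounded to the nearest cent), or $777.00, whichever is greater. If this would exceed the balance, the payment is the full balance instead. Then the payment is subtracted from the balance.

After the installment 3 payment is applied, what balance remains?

$11,870.92

Installment 1: $13,870.16 +$443.85 interest = $14,314.01; pay $1,145.12 → $13,168.89
Installment 2: $13,168.89 +$421.40 interest = $13,590.29; pay $1,087.22 → $12,503.07
Installment 3: $12,503.07 +$400.10 interest = $12,903.17; pay $1,032.25 → $11,870.92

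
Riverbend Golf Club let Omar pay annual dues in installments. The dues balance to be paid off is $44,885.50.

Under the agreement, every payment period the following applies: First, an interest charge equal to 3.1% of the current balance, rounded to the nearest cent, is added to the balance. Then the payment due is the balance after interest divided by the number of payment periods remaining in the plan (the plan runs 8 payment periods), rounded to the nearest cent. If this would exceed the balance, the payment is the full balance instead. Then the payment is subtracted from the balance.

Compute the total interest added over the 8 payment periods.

$6,736.16

Payment period 1: opening $44,885.50; interest $1,391.45 → $46,276.95; payment $5,784.62; balance $40,492.33
Payment period 2: opening $40,492.33; interest $1,255.26 → $41,747.59; payment $5,963.94; balance $35,783.65
Payment period 3: opening $35,783.65; interest $1,109.29 → $36,892.94; payment $6,148.82; balance $30,744.12
Payment period 4: opening $30,744.12; interest $953.07 → $31,697.19; payment $6,339.44; balance $25,357.75
Payment period 5: opening $25,357.75; interest $786.09 → $26,143.84; payment $6,535.96; balance $19,607.88
Payment period 6: opening $19,607.88; interest $607.84 → $20,215.72; payment $6,738.57; balance $13,477.15
Payment period 7: opening $13,477.15; interest $417.79 → $13,894.94; payment $6,947.47; balance $6,947.47
Payment period 8: opening $6,947.47; interest $215.37 → $7,162.84; payment $7,162.84; balance $0.00
Total interest: $1,391.45 + $1,255.26 + $1,109.29 + $953.07 + $786.09 + $607.84 + $417.79 + $215.37 = $6,736.16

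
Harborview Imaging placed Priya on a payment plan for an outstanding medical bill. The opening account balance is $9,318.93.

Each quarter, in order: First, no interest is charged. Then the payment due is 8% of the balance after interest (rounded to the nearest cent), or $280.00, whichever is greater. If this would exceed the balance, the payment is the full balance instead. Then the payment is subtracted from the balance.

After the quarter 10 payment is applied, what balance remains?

# | Opening | Payment | End bal
1 | $9,318.93 | $745.51 | $8,573.42
2 | $8,573.42 | $685.87 | $7,887.55
3 | $7,887.55 | $631.00 | $7,256.55
4 | $7,256.55 | $580.52 | $6,676.03
5 | $6,676.03 | $534.08 | $6,141.95
6 | $6,141.95 | $491.36 | $5,650.59
7 | $5,650.59 | $452.05 | $5,198.54
8 | $5,198.54 | $415.88 | $4,782.66
9 | $4,782.66 | $382.61 | $4,400.05
10 | $4,400.05 | $352.00 | $4,048.05

$4,048.05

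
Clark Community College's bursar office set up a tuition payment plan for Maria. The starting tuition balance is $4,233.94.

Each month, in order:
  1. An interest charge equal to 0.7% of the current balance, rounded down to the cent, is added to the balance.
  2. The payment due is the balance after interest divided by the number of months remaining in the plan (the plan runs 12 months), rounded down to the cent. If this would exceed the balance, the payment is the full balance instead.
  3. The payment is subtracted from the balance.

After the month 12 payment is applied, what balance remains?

Month 1: $4,233.94 +$29.63 interest = $4,263.57; pay $355.29 → $3,908.28
Month 2: $3,908.28 +$27.35 interest = $3,935.63; pay $357.78 → $3,577.85
Month 3: $3,577.85 +$25.04 interest = $3,602.89; pay $360.28 → $3,242.61
Month 4: $3,242.61 +$22.69 interest = $3,265.30; pay $362.81 → $2,902.49
Month 5: $2,902.49 +$20.31 interest = $2,922.80; pay $365.35 → $2,557.45
Month 6: $2,557.45 +$17.90 interest = $2,575.35; pay $367.90 → $2,207.45
Month 7: $2,207.45 +$15.45 interest = $2,222.90; pay $370.48 → $1,852.42
Month 8: $1,852.42 +$12.96 interest = $1,865.38; pay $373.07 → $1,492.31
Month 9: $1,492.31 +$10.44 interest = $1,502.75; pay $375.68 → $1,127.07
Month 10: $1,127.07 +$7.88 interest = $1,134.95; pay $378.31 → $756.64
Month 11: $756.64 +$5.29 interest = $761.93; pay $380.96 → $380.97
Month 12: $380.97 +$2.66 interest = $383.63; pay $383.63 → $0.00

$0.00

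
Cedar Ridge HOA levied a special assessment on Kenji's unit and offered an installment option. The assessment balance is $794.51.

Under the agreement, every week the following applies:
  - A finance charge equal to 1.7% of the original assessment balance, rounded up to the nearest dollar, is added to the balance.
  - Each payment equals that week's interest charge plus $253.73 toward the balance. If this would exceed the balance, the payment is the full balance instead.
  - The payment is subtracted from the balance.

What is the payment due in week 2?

Week 1: $794.51 +$14.00 interest = $808.51; pay $267.73 → $540.78
Week 2: $540.78 +$14.00 interest = $554.78; pay $267.73 → $287.05

$267.73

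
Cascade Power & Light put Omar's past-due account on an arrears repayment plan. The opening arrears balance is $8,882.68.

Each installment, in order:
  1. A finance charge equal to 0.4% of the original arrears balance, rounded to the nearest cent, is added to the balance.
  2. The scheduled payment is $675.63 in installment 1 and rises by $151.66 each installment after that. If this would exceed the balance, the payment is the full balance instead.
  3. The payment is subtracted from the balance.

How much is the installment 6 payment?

Installment 1: opening $8,882.68; interest $35.53 → $8,918.21; payment $675.63; balance $8,242.58
Installment 2: opening $8,242.58; interest $35.53 → $8,278.11; payment $827.29; balance $7,450.82
Installment 3: opening $7,450.82; interest $35.53 → $7,486.35; payment $978.95; balance $6,507.40
Installment 4: opening $6,507.40; interest $35.53 → $6,542.93; payment $1,130.61; balance $5,412.32
Installment 5: opening $5,412.32; interest $35.53 → $5,447.85; payment $1,282.27; balance $4,165.58
Installment 6: opening $4,165.58; interest $35.53 → $4,201.11; payment $1,433.93; balance $2,767.18

$1,433.93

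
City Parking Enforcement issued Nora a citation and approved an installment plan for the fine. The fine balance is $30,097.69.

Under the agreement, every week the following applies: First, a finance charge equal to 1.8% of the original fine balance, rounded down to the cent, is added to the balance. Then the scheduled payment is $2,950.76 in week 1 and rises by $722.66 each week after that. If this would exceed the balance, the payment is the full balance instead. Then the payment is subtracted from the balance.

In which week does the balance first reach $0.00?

Week 1: $30,097.69 +$541.75 interest = $30,639.44; pay $2,950.76 → $27,688.68
Week 2: $27,688.68 +$541.75 interest = $28,230.43; pay $3,673.42 → $24,557.01
Week 3: $24,557.01 +$541.75 interest = $25,098.76; pay $4,396.08 → $20,702.68
Week 4: $20,702.68 +$541.75 interest = $21,244.43; pay $5,118.74 → $16,125.69
Week 5: $16,125.69 +$541.75 interest = $16,667.44; pay $5,841.40 → $10,826.04
Week 6: $10,826.04 +$541.75 interest = $11,367.79; pay $6,564.06 → $4,803.73
Week 7: $4,803.73 +$541.75 interest = $5,345.48; pay $5,345.48 → $0.00
Balance reaches $0.00 in week 7.

7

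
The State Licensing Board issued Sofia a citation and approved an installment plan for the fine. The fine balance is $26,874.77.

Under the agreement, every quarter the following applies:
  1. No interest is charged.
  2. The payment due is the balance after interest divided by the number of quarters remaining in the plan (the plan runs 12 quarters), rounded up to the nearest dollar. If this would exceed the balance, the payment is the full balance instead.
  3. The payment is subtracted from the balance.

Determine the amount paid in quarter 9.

# | Opening | Payment | End bal
1 | $26,874.77 | $2,240.00 | $24,634.77
2 | $24,634.77 | $2,240.00 | $22,394.77
3 | $22,394.77 | $2,240.00 | $20,154.77
4 | $20,154.77 | $2,240.00 | $17,914.77
5 | $17,914.77 | $2,240.00 | $15,674.77
6 | $15,674.77 | $2,240.00 | $13,434.77
7 | $13,434.77 | $2,240.00 | $11,194.77
8 | $11,194.77 | $2,239.00 | $8,955.77
9 | $8,955.77 | $2,239.00 | $6,716.77

$2,239.00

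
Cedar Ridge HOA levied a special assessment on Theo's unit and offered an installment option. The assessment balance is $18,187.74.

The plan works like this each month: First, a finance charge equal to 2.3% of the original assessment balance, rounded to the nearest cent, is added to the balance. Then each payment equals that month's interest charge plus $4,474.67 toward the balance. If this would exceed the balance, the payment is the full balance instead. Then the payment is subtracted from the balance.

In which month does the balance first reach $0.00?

Month 1: $18,187.74 +$418.32 interest = $18,606.06; pay $4,892.99 → $13,713.07
Month 2: $13,713.07 +$418.32 interest = $14,131.39; pay $4,892.99 → $9,238.40
Month 3: $9,238.40 +$418.32 interest = $9,656.72; pay $4,892.99 → $4,763.73
Month 4: $4,763.73 +$418.32 interest = $5,182.05; pay $4,892.99 → $289.06
Month 5: $289.06 +$418.32 interest = $707.38; pay $707.38 → $0.00
Balance reaches $0.00 in month 5.

5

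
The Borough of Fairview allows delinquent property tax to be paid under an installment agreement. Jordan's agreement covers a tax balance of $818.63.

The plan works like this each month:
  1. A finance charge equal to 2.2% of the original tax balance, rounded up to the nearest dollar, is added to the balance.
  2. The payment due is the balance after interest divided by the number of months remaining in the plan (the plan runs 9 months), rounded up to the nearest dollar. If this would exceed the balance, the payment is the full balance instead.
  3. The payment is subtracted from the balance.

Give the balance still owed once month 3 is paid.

$587.63

Month 1: opening $818.63; interest $19.00 → $837.63; payment $94.00; balance $743.63
Month 2: opening $743.63; interest $19.00 → $762.63; payment $96.00; balance $666.63
Month 3: opening $666.63; interest $19.00 → $685.63; payment $98.00; balance $587.63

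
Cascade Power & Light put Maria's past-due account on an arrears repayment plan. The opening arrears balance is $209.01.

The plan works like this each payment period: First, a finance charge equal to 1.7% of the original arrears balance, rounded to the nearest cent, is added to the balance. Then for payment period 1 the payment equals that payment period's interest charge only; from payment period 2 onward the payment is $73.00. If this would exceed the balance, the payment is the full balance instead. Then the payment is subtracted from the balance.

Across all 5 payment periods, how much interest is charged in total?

$17.75

Payment period 1: opening $209.01; interest $3.55 → $212.56; payment $3.55; balance $209.01
Payment period 2: opening $209.01; interest $3.55 → $212.56; payment $73.00; balance $139.56
Payment period 3: opening $139.56; interest $3.55 → $143.11; payment $73.00; balance $70.11
Payment period 4: opening $70.11; interest $3.55 → $73.66; payment $73.00; balance $0.66
Payment period 5: opening $0.66; interest $3.55 → $4.21; payment $4.21; balance $0.00
Total interest: $3.55 + $3.55 + $3.55 + $3.55 + $3.55 = $17.75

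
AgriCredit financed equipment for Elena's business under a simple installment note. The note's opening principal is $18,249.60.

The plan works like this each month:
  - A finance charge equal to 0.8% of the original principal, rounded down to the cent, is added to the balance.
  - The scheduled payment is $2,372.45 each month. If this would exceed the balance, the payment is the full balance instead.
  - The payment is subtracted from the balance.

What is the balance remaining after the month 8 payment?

Month 1: $18,249.60 +$145.99 interest = $18,395.59; pay $2,372.45 → $16,023.14
Month 2: $16,023.14 +$145.99 interest = $16,169.13; pay $2,372.45 → $13,796.68
Month 3: $13,796.68 +$145.99 interest = $13,942.67; pay $2,372.45 → $11,570.22
Month 4: $11,570.22 +$145.99 interest = $11,716.21; pay $2,372.45 → $9,343.76
Month 5: $9,343.76 +$145.99 interest = $9,489.75; pay $2,372.45 → $7,117.30
Month 6: $7,117.30 +$145.99 interest = $7,263.29; pay $2,372.45 → $4,890.84
Month 7: $4,890.84 +$145.99 interest = $5,036.83; pay $2,372.45 → $2,664.38
Month 8: $2,664.38 +$145.99 interest = $2,810.37; pay $2,372.45 → $437.92

$437.92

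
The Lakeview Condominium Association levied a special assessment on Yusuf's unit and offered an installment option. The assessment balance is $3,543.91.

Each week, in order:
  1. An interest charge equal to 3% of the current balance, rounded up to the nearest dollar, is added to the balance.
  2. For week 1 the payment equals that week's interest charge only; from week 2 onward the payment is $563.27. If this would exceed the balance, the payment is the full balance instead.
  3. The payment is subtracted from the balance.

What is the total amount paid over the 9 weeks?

Week 1: $3,543.91 +$107.00 interest = $3,650.91; pay $107.00 → $3,543.91
Week 2: $3,543.91 +$107.00 interest = $3,650.91; pay $563.27 → $3,087.64
Week 3: $3,087.64 +$93.00 interest = $3,180.64; pay $563.27 → $2,617.37
Week 4: $2,617.37 +$79.00 interest = $2,696.37; pay $563.27 → $2,133.10
Week 5: $2,133.10 +$64.00 interest = $2,197.10; pay $563.27 → $1,633.83
Week 6: $1,633.83 +$50.00 interest = $1,683.83; pay $563.27 → $1,120.56
Week 7: $1,120.56 +$34.00 interest = $1,154.56; pay $563.27 → $591.29
Week 8: $591.29 +$18.00 interest = $609.29; pay $563.27 → $46.02
Week 9: $46.02 +$2.00 interest = $48.02; pay $48.02 → $0.00
Total paid: $4,097.91

$4,097.91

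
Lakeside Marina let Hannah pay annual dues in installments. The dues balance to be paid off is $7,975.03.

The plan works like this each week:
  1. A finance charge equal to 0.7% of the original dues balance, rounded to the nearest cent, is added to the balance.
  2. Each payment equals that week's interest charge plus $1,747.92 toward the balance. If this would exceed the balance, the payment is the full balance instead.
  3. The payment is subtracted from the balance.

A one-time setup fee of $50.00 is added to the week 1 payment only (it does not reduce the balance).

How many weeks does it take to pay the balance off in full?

Week 1: opening $7,975.03; interest $55.83 → $8,030.86; payment $1,803.75 (+ $50.00 fee); balance $6,227.11
Week 2: opening $6,227.11; interest $55.83 → $6,282.94; payment $1,803.75; balance $4,479.19
Week 3: opening $4,479.19; interest $55.83 → $4,535.02; payment $1,803.75; balance $2,731.27
Week 4: opening $2,731.27; interest $55.83 → $2,787.10; payment $1,803.75; balance $983.35
Week 5: opening $983.35; interest $55.83 → $1,039.18; payment $1,039.18; balance $0.00
Balance reaches $0.00 in week 5.

5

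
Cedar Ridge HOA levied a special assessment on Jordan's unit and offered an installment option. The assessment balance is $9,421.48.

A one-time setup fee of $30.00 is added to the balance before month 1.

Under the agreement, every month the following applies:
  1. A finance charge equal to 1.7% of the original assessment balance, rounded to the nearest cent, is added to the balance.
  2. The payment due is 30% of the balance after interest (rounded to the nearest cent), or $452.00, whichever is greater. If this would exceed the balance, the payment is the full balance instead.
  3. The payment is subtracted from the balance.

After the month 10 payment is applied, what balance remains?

$245.83

Month 1: $9,451.48 +$160.17 interest = $9,611.65; pay $2,883.50 → $6,728.15
Month 2: $6,728.15 +$160.17 interest = $6,888.32; pay $2,066.50 → $4,821.82
Month 3: $4,821.82 +$160.17 interest = $4,981.99; pay $1,494.60 → $3,487.39
Month 4: $3,487.39 +$160.17 interest = $3,647.56; pay $1,094.27 → $2,553.29
Month 5: $2,553.29 +$160.17 interest = $2,713.46; pay $814.04 → $1,899.42
Month 6: $1,899.42 +$160.17 interest = $2,059.59; pay $617.88 → $1,441.71
Month 7: $1,441.71 +$160.17 interest = $1,601.88; pay $480.56 → $1,121.32
Month 8: $1,121.32 +$160.17 interest = $1,281.49; pay $452.00 → $829.49
Month 9: $829.49 +$160.17 interest = $989.66; pay $452.00 → $537.66
Month 10: $537.66 +$160.17 interest = $697.83; pay $452.00 → $245.83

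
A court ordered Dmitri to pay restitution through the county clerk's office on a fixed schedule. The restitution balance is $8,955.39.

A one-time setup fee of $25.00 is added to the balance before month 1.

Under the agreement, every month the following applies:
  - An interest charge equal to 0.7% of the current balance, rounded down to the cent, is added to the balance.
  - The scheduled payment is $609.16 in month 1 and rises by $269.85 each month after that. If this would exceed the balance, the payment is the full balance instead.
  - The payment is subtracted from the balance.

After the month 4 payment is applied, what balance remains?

Month 1: $8,980.39 +$62.86 interest = $9,043.25; pay $609.16 → $8,434.09
Month 2: $8,434.09 +$59.03 interest = $8,493.12; pay $879.01 → $7,614.11
Month 3: $7,614.11 +$53.29 interest = $7,667.40; pay $1,148.86 → $6,518.54
Month 4: $6,518.54 +$45.62 interest = $6,564.16; pay $1,418.71 → $5,145.45

$5,145.45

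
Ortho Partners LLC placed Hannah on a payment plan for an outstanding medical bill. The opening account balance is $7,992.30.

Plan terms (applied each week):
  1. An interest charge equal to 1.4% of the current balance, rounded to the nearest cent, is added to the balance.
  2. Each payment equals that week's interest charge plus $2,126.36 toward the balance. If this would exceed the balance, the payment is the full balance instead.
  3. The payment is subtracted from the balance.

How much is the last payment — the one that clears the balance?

$1,635.81

# | Opening | Interest | Payment | End bal
1 | $7,992.30 | $111.89 | $2,238.25 | $5,865.94
2 | $5,865.94 | $82.12 | $2,208.48 | $3,739.58
3 | $3,739.58 | $52.35 | $2,178.71 | $1,613.22
4 | $1,613.22 | $22.59 | $1,635.81 | $0.00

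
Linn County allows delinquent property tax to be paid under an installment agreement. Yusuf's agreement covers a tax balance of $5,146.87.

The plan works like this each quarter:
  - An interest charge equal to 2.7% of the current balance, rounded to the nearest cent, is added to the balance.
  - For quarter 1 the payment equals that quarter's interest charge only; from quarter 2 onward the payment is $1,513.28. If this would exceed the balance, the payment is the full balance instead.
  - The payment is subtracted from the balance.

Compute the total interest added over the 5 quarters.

Quarter 1: $5,146.87 +$138.97 interest = $5,285.84; pay $138.97 → $5,146.87
Quarter 2: $5,146.87 +$138.97 interest = $5,285.84; pay $1,513.28 → $3,772.56
Quarter 3: $3,772.56 +$101.86 interest = $3,874.42; pay $1,513.28 → $2,361.14
Quarter 4: $2,361.14 +$63.75 interest = $2,424.89; pay $1,513.28 → $911.61
Quarter 5: $911.61 +$24.61 interest = $936.22; pay $936.22 → $0.00
Total interest: $138.97 + $138.97 + $101.86 + $63.75 + $24.61 = $468.16

$468.16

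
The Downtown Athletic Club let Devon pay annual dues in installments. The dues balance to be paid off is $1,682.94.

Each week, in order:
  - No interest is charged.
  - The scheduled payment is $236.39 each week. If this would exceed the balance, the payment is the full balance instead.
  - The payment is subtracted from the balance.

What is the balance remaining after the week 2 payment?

Week 1: opening $1,682.94; payment $236.39; balance $1,446.55
Week 2: opening $1,446.55; payment $236.39; balance $1,210.16

$1,210.16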